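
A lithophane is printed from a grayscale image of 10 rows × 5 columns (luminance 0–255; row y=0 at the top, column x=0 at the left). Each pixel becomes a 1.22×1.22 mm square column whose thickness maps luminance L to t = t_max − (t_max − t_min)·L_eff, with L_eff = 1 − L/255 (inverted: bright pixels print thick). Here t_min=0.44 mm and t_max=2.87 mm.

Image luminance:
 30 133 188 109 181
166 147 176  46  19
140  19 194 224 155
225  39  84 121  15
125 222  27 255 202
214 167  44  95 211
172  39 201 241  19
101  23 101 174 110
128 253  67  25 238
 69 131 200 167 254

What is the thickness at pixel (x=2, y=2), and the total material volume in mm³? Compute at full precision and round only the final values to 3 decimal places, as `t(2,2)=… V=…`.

span = t_max - t_min = 2.87 - 0.44 = 2.430
L(2,2) = 194, L_eff = 1 - 194/255 = 0.239216 (inverted)
t(2,2) = 2.87 - 2.430·0.239216 = 2.289
Σt over all 10·5 pixels = 364283/4250 ≈ 85.7136471
V = pitch²·Σt = 1.22²·364283/4250 = 127.576

t(2,2)=2.289 V=127.576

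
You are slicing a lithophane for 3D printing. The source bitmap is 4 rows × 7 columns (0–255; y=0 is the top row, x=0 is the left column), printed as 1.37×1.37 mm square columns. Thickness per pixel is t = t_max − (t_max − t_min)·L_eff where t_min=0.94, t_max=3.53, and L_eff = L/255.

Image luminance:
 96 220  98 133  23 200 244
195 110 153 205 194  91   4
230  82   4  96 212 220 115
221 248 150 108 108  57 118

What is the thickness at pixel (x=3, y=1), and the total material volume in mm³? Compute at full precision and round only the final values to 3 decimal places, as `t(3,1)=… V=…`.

t(3,1)=1.448 V=110.498

span = t_max - t_min = 3.53 - 0.94 = 2.590
L(3,1) = 205, L_eff = 205/255 = 0.803922
t(3,1) = 3.53 - 2.590·0.803922 = 1.448
Σt over all 4·7 pixels = 300251/5100 ≈ 58.8727451
V = pitch²·Σt = 1.37²·300251/5100 = 110.498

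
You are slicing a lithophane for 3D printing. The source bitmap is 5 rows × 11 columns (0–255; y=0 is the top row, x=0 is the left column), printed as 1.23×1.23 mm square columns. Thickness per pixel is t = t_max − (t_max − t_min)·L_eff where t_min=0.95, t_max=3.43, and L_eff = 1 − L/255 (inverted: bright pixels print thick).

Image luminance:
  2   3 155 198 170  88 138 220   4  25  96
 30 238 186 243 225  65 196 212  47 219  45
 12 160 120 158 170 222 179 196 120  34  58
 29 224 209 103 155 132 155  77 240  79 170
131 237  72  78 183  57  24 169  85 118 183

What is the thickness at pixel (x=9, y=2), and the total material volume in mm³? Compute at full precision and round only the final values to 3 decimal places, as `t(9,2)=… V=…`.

t(9,2)=1.281 V=184.164

span = t_max - t_min = 3.43 - 0.95 = 2.480
L(9,2) = 34, L_eff = 1 - 34/255 = 0.866667 (inverted)
t(9,2) = 3.43 - 2.480·0.866667 = 1.281
Σt over all 5·11 pixels = 3104087/25500 ≈ 121.7289020
V = pitch²·Σt = 1.23²·3104087/25500 = 184.164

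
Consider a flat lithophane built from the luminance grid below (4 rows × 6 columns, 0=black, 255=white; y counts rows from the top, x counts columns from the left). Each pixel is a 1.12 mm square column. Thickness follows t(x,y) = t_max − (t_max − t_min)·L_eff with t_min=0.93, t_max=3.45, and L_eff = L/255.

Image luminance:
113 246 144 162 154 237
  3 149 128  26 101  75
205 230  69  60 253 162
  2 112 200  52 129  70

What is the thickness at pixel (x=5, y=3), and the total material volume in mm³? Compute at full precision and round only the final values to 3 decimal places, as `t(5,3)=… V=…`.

span = t_max - t_min = 3.45 - 0.93 = 2.520
L(5,3) = 70, L_eff = 70/255 = 0.274510
t(5,3) = 3.45 - 2.520·0.274510 = 2.758
Σt over all 4·6 pixels = 111228/2125 ≈ 52.3425882
V = pitch²·Σt = 1.12²·111228/2125 = 65.659

t(5,3)=2.758 V=65.659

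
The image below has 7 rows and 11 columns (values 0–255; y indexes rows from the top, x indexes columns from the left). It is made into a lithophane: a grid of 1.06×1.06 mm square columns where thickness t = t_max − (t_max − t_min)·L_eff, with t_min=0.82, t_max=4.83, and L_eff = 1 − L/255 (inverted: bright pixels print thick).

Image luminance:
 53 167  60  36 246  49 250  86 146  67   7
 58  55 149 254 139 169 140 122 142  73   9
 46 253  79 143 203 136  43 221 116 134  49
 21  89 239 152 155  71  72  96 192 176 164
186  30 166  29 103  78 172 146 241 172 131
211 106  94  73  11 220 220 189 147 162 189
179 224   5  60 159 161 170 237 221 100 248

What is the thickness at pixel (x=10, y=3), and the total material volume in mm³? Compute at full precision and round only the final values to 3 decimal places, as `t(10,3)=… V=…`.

t(10,3)=3.399 V=250.586

span = t_max - t_min = 4.83 - 0.82 = 4.010
L(10,3) = 164, L_eff = 1 - 164/255 = 0.356863 (inverted)
t(10,3) = 4.83 - 4.010·0.356863 = 3.399
Σt over all 7·11 pixels = 1895679/8500 ≈ 223.0210588
V = pitch²·Σt = 1.06²·1895679/8500 = 250.586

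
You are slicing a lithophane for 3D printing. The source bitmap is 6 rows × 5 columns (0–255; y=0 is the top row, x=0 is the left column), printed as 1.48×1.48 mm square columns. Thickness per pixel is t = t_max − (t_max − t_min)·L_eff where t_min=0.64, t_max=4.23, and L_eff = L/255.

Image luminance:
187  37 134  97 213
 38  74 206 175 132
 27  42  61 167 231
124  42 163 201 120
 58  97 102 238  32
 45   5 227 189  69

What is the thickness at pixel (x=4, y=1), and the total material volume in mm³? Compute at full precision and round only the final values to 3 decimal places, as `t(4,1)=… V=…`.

span = t_max - t_min = 4.23 - 0.64 = 3.590
L(4,1) = 132, L_eff = 132/255 = 0.517647
t(4,1) = 4.23 - 3.590·0.517647 = 2.372
Σt over all 6·5 pixels = 1967603/25500 ≈ 77.1609020
V = pitch²·Σt = 1.48²·1967603/25500 = 169.013

t(4,1)=2.372 V=169.013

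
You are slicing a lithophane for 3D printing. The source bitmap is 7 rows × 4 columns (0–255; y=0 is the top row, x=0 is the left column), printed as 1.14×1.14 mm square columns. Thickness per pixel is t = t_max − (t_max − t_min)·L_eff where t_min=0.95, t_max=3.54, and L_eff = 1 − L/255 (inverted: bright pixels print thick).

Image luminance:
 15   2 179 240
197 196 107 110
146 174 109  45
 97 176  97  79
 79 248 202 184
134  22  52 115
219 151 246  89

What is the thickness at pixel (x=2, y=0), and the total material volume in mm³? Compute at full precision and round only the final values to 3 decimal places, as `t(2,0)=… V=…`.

t(2,0)=2.768 V=83.541

span = t_max - t_min = 3.54 - 0.95 = 2.590
L(2,0) = 179, L_eff = 1 - 179/255 = 0.298039 (inverted)
t(2,0) = 3.54 - 2.590·0.298039 = 2.768
Σt over all 7·4 pixels = 163919/2550 ≈ 64.2819608
V = pitch²·Σt = 1.14²·163919/2550 = 83.541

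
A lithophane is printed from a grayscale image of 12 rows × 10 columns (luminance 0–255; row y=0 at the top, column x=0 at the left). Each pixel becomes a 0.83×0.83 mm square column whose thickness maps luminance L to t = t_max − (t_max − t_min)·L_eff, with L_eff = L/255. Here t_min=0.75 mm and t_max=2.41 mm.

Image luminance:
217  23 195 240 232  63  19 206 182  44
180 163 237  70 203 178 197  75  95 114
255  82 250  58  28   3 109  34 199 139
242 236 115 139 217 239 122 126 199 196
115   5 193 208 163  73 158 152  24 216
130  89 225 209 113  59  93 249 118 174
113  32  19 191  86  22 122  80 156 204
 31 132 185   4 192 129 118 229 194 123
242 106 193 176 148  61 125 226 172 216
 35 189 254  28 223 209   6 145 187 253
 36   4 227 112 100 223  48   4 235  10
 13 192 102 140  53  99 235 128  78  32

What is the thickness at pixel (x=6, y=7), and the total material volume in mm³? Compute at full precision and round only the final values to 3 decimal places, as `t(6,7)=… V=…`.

t(6,7)=1.642 V=126.068

span = t_max - t_min = 2.41 - 0.75 = 1.660
L(6,7) = 118, L_eff = 118/255 = 0.462745
t(6,7) = 2.41 - 1.660·0.462745 = 1.642
Σt over all 12·10 pixels = 388873/2125 ≈ 182.9990588
V = pitch²·Σt = 0.83²·388873/2125 = 126.068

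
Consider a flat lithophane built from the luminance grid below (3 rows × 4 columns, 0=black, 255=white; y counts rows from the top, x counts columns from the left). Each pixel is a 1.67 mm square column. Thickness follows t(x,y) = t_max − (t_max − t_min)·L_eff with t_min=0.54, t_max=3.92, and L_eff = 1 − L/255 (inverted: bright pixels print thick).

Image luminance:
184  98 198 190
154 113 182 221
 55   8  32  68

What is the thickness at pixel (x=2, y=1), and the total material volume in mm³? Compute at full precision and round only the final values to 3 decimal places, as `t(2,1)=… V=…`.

span = t_max - t_min = 3.92 - 0.54 = 3.380
L(2,1) = 182, L_eff = 1 - 182/255 = 0.286275 (inverted)
t(2,1) = 3.92 - 3.380·0.286275 = 2.952
Σt over all 3·4 pixels = 112209/4250 ≈ 26.4021176
V = pitch²·Σt = 1.67²·112209/4250 = 73.633

t(2,1)=2.952 V=73.633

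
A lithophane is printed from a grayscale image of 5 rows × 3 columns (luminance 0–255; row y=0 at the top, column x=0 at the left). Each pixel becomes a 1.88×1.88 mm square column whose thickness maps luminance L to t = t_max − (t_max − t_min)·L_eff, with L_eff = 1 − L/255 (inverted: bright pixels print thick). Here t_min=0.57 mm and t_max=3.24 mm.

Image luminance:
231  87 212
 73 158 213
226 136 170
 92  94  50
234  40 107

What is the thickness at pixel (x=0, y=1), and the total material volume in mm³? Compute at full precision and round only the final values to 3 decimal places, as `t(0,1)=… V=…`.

span = t_max - t_min = 3.24 - 0.57 = 2.670
L(0,1) = 73, L_eff = 1 - 73/255 = 0.713725 (inverted)
t(0,1) = 3.24 - 2.670·0.713725 = 1.334
Σt over all 5·3 pixels = 130811/4250 ≈ 30.7790588
V = pitch²·Σt = 1.88²·130811/4250 = 108.786

t(0,1)=1.334 V=108.786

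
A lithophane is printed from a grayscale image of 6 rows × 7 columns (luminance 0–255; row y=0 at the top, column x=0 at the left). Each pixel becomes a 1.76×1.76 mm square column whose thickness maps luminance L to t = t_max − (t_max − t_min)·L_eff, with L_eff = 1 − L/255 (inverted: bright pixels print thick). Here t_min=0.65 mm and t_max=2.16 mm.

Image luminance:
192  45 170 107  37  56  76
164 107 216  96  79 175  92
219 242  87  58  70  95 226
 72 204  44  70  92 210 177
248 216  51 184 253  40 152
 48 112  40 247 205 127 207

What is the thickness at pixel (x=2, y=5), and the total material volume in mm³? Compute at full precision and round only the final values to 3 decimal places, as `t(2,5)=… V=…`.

span = t_max - t_min = 2.16 - 0.65 = 1.510
L(2,5) = 40, L_eff = 1 - 40/255 = 0.843137 (inverted)
t(2,5) = 2.16 - 1.510·0.843137 = 0.887
Σt over all 6·7 pixels = 771479/12750 ≈ 60.5081569
V = pitch²·Σt = 1.76²·771479/12750 = 187.430

t(2,5)=0.887 V=187.430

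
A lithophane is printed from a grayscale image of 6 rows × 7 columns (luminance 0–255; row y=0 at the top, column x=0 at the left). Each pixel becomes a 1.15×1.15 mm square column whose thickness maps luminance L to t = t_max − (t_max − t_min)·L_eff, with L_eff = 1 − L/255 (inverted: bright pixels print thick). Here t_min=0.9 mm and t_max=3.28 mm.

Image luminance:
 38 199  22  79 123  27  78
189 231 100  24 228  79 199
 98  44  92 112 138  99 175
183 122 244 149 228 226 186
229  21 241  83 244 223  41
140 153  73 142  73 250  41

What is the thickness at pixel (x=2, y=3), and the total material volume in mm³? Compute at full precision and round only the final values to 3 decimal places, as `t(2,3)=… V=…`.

span = t_max - t_min = 3.28 - 0.9 = 2.380
L(2,3) = 244, L_eff = 1 - 244/255 = 0.043137 (inverted)
t(2,3) = 3.28 - 2.380·0.043137 = 3.177
Σt over all 6·7 pixels = 34006/375 ≈ 90.6826667
V = pitch²·Σt = 1.15²·34006/375 = 119.928

t(2,3)=3.177 V=119.928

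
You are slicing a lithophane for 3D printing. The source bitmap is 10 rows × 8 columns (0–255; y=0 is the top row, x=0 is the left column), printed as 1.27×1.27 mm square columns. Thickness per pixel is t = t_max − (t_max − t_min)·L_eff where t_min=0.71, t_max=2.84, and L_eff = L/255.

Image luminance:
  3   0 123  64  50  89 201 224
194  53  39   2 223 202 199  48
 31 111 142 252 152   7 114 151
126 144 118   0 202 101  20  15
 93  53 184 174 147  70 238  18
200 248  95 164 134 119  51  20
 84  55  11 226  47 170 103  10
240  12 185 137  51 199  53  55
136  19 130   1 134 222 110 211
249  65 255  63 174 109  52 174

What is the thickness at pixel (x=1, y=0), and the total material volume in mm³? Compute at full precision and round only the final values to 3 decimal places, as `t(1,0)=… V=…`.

span = t_max - t_min = 2.84 - 0.71 = 2.130
L(1,0) = 0, L_eff = 0/255 = 0.000000
t(1,0) = 2.84 - 2.130·0.000000 = 2.840
Σt over all 10·8 pixels = 25631/170 ≈ 150.7705882
V = pitch²·Σt = 1.27²·25631/170 = 243.178

t(1,0)=2.840 V=243.178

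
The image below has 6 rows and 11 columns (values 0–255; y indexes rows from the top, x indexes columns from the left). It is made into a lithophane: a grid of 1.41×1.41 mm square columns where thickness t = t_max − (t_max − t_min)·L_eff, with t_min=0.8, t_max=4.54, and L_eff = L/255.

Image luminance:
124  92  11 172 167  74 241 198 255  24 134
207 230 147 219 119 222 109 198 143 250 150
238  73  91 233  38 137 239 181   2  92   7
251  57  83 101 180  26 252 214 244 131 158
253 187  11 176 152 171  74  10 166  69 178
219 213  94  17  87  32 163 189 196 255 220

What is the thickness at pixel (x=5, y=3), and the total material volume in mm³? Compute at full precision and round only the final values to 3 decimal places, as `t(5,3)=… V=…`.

span = t_max - t_min = 4.54 - 0.8 = 3.740
L(5,3) = 26, L_eff = 26/255 = 0.101961
t(5,3) = 4.54 - 3.740·0.101961 = 4.159
Σt over all 6·11 pixels = 59312/375 ≈ 158.1653333
V = pitch²·Σt = 1.41²·59312/375 = 314.448

t(5,3)=4.159 V=314.448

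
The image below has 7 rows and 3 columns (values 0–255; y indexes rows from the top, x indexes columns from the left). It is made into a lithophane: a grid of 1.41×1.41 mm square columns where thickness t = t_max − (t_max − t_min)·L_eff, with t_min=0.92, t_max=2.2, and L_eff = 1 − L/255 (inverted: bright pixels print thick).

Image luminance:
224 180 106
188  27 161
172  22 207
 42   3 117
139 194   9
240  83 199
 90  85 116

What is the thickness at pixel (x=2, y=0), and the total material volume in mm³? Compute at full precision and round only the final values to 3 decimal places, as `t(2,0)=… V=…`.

span = t_max - t_min = 2.2 - 0.92 = 1.280
L(2,0) = 106, L_eff = 1 - 106/255 = 0.584314 (inverted)
t(2,0) = 2.2 - 1.280·0.584314 = 1.452
Σt over all 7·3 pixels = 68831/2125 ≈ 32.3910588
V = pitch²·Σt = 1.41²·68831/2125 = 64.397

t(2,0)=1.452 V=64.397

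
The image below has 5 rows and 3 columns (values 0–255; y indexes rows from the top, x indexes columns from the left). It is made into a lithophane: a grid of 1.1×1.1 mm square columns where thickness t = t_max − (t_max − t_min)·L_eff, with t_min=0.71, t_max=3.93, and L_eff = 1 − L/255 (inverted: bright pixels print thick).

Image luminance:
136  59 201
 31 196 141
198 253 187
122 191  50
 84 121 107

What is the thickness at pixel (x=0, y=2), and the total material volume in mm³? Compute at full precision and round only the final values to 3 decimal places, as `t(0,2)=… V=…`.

t(0,2)=3.210 V=44.621

span = t_max - t_min = 3.93 - 0.71 = 3.220
L(0,2) = 198, L_eff = 1 - 198/255 = 0.223529 (inverted)
t(0,2) = 3.93 - 3.220·0.223529 = 3.210
Σt over all 5·3 pixels = 940369/25500 ≈ 36.8772157
V = pitch²·Σt = 1.1²·940369/25500 = 44.621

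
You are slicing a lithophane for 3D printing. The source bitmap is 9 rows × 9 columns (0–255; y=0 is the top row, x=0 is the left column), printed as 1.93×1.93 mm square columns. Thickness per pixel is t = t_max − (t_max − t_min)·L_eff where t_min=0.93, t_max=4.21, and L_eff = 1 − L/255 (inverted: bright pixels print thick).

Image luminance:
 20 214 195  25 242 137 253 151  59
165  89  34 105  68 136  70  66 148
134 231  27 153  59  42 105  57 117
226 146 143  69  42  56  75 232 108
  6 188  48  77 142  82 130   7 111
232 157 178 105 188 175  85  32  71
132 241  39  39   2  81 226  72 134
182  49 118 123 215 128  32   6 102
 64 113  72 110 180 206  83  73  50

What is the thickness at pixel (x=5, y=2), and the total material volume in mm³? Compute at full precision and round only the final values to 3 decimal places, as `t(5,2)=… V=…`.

span = t_max - t_min = 4.21 - 0.93 = 3.280
L(5,2) = 42, L_eff = 1 - 42/255 = 0.835294 (inverted)
t(5,2) = 4.21 - 3.280·0.835294 = 1.470
Σt over all 9·9 pixels = 980159/5100 ≈ 192.1880392
V = pitch²·Σt = 1.93²·980159/5100 = 715.881

t(5,2)=1.470 V=715.881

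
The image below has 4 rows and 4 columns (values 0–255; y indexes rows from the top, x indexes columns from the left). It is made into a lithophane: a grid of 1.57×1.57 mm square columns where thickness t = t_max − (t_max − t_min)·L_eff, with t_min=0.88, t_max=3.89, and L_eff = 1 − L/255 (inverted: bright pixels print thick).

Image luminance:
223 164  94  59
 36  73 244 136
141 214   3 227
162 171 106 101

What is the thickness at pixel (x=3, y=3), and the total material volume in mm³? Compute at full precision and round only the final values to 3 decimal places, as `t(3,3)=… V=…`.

span = t_max - t_min = 3.89 - 0.88 = 3.010
L(3,3) = 101, L_eff = 1 - 101/255 = 0.603922 (inverted)
t(3,3) = 3.89 - 3.010·0.603922 = 2.072
Σt over all 4·4 pixels = 167899/4250 ≈ 39.5056471
V = pitch²·Σt = 1.57²·167899/4250 = 97.377

t(3,3)=2.072 V=97.377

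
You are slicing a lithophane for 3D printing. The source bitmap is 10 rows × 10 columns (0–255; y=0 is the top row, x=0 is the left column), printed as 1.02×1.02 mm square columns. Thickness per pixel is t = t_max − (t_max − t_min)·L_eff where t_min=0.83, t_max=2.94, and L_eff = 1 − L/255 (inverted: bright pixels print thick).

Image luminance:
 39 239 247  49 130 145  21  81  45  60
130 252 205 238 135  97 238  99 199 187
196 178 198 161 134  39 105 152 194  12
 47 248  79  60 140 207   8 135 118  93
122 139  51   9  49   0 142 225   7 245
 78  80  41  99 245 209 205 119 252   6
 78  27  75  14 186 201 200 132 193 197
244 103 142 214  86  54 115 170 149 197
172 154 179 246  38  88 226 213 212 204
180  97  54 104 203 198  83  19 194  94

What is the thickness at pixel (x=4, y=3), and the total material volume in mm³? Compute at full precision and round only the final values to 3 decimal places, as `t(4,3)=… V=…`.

span = t_max - t_min = 2.94 - 0.83 = 2.110
L(4,3) = 140, L_eff = 1 - 140/255 = 0.450980 (inverted)
t(4,3) = 2.94 - 2.110·0.450980 = 1.988
Σt over all 10·10 pixels = 823913/4250 ≈ 193.8618824
V = pitch²·Σt = 1.02²·823913/4250 = 201.694

t(4,3)=1.988 V=201.694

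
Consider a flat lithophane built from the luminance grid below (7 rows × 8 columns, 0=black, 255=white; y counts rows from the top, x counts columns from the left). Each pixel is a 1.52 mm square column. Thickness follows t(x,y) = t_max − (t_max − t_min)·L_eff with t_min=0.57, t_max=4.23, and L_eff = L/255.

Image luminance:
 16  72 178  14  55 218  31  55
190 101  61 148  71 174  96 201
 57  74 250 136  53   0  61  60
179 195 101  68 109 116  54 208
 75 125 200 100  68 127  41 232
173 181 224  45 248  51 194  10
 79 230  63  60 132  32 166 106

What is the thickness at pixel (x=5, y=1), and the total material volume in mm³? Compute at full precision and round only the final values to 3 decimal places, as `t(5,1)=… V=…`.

t(5,1)=1.733 V=336.251

span = t_max - t_min = 4.23 - 0.57 = 3.660
L(5,1) = 174, L_eff = 174/255 = 0.682353
t(5,1) = 4.23 - 3.660·0.682353 = 1.733
Σt over all 7·8 pixels = 309268/2125 ≈ 145.5378824
V = pitch²·Σt = 1.52²·309268/2125 = 336.251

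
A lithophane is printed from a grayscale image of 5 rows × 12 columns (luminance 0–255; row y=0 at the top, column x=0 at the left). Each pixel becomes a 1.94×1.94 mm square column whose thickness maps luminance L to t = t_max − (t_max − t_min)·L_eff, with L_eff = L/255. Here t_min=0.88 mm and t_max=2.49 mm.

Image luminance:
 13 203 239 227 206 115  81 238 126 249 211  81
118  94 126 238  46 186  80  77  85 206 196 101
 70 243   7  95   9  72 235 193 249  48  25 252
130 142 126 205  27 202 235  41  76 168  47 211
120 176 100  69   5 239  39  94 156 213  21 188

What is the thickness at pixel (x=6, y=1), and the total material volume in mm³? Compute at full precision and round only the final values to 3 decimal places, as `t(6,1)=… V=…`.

span = t_max - t_min = 2.49 - 0.88 = 1.610
L(6,1) = 80, L_eff = 80/255 = 0.313725
t(6,1) = 2.49 - 1.610·0.313725 = 1.985
Σt over all 5·12 pixels = 83681/850 ≈ 98.4482353
V = pitch²·Σt = 1.94²·83681/850 = 370.520

t(6,1)=1.985 V=370.520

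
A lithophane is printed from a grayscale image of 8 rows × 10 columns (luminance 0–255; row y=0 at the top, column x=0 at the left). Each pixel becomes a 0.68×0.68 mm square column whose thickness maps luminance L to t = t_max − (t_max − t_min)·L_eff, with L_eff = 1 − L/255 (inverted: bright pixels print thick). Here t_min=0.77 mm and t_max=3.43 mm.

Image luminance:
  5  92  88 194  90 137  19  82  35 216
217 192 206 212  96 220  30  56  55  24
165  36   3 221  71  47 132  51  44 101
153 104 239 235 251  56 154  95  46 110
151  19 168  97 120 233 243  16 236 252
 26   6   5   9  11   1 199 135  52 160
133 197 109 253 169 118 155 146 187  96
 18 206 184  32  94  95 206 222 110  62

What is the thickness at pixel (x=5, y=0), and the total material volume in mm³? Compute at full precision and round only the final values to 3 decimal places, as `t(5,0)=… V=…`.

t(5,0)=2.199 V=74.360

span = t_max - t_min = 3.43 - 0.77 = 2.660
L(5,0) = 137, L_eff = 1 - 137/255 = 0.462745 (inverted)
t(5,0) = 3.43 - 2.660·0.462745 = 2.199
Σt over all 8·10 pixels = 2050363/12750 ≈ 160.8127843
V = pitch²·Σt = 0.68²·2050363/12750 = 74.360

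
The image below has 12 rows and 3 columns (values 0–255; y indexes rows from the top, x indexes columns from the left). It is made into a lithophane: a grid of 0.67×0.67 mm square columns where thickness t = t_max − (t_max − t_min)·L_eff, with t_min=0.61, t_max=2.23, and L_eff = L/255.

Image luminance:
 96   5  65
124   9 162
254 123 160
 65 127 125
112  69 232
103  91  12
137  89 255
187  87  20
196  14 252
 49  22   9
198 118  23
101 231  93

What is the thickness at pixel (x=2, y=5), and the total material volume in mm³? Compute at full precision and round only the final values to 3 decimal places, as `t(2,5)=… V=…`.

t(2,5)=2.154 V=24.588

span = t_max - t_min = 2.23 - 0.61 = 1.620
L(2,5) = 12, L_eff = 12/255 = 0.047059
t(2,5) = 2.23 - 1.620·0.047059 = 2.154
Σt over all 12·3 pixels = 46557/850 ≈ 54.7729412
V = pitch²·Σt = 0.67²·46557/850 = 24.588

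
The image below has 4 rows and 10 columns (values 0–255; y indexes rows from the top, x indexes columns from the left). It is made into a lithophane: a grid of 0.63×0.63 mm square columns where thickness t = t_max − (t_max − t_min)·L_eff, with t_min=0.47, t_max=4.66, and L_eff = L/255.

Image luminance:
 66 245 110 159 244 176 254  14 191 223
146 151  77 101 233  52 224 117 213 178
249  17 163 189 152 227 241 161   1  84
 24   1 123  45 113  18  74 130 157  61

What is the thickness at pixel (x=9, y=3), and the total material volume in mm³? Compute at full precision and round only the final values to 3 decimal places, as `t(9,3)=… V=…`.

t(9,3)=3.658 V=38.739

span = t_max - t_min = 4.66 - 0.47 = 4.190
L(9,3) = 61, L_eff = 61/255 = 0.239216
t(9,3) = 4.66 - 4.190·0.239216 = 3.658
Σt over all 4·10 pixels = 622231/6375 ≈ 97.6048627
V = pitch²·Σt = 0.63²·622231/6375 = 38.739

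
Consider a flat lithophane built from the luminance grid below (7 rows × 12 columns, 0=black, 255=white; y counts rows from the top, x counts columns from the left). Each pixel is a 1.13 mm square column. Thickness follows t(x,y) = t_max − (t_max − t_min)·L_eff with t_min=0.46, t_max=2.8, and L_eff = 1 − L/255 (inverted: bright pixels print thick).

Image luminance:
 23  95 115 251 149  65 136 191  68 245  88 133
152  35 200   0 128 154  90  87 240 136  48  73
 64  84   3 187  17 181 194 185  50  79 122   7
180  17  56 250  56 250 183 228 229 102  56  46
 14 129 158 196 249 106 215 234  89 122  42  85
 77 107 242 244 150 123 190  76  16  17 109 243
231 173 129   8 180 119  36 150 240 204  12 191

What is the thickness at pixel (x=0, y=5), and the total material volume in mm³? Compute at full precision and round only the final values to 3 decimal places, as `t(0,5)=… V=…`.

span = t_max - t_min = 2.8 - 0.46 = 2.340
L(0,5) = 77, L_eff = 1 - 77/255 = 0.698039 (inverted)
t(0,5) = 2.8 - 2.340·0.698039 = 1.167
Σt over all 7·12 pixels = 289473/2125 ≈ 136.2225882
V = pitch²·Σt = 1.13²·289473/2125 = 173.943

t(0,5)=1.167 V=173.943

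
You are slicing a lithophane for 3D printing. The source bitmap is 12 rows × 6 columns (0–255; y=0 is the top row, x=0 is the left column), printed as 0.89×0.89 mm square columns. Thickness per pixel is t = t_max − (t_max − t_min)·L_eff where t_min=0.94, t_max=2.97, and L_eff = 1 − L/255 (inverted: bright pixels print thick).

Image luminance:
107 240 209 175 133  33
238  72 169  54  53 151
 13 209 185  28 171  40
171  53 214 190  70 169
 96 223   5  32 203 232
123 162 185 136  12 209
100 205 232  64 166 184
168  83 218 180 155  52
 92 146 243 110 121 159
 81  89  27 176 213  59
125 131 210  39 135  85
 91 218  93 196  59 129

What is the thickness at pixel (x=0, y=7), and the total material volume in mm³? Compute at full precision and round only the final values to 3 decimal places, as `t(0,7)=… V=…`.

t(0,7)=2.277 V=114.138

span = t_max - t_min = 2.97 - 0.94 = 2.030
L(0,7) = 168, L_eff = 1 - 168/255 = 0.341176 (inverted)
t(0,7) = 2.97 - 2.030·0.341176 = 2.277
Σt over all 12·6 pixels = 3674437/25500 ≈ 144.0955686
V = pitch²·Σt = 0.89²·3674437/25500 = 114.138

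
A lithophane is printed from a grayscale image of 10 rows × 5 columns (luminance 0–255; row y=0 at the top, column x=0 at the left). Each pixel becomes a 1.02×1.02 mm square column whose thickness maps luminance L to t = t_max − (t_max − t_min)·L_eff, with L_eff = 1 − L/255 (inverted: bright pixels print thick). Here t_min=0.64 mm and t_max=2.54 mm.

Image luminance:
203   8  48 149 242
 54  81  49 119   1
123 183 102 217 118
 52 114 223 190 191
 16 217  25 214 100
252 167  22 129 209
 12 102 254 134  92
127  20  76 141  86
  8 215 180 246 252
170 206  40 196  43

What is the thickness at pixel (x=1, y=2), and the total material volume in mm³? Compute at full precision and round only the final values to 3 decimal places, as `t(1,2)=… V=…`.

span = t_max - t_min = 2.54 - 0.64 = 1.900
L(1,2) = 183, L_eff = 1 - 183/255 = 0.282353 (inverted)
t(1,2) = 2.54 - 1.900·0.282353 = 2.004
Σt over all 10·5 pixels = 101771/1275 ≈ 79.8203922
V = pitch²·Σt = 1.02²·101771/1275 = 83.045

t(1,2)=2.004 V=83.045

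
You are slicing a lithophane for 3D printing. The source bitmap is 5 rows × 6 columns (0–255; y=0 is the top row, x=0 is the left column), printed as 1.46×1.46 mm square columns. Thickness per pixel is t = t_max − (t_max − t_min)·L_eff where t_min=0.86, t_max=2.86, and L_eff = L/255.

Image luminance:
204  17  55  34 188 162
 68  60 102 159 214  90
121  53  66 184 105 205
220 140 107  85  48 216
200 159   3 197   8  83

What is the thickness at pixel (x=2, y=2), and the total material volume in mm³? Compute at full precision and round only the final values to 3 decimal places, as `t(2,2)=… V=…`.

t(2,2)=2.342 V=123.491

span = t_max - t_min = 2.86 - 0.86 = 2.000
L(2,2) = 66, L_eff = 66/255 = 0.258824
t(2,2) = 2.86 - 2.000·0.258824 = 2.342
Σt over all 5·6 pixels = 869/15 ≈ 57.9333333
V = pitch²·Σt = 1.46²·869/15 = 123.491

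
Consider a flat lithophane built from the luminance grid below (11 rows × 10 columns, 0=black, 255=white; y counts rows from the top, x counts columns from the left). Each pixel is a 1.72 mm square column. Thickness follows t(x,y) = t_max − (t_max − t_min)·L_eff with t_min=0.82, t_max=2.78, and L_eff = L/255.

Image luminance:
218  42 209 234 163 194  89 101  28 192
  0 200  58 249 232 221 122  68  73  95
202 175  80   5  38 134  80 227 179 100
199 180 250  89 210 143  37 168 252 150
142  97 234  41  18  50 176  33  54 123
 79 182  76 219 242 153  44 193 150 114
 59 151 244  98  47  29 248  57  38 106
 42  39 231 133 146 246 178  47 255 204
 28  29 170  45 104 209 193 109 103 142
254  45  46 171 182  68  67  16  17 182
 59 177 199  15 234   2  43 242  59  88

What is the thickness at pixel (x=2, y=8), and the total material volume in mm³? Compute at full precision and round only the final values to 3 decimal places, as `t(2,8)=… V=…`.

span = t_max - t_min = 2.78 - 0.82 = 1.960
L(2,8) = 170, L_eff = 170/255 = 0.666667
t(2,8) = 2.78 - 1.960·0.666667 = 1.473
Σt over all 11·10 pixels = 1263377/6375 ≈ 198.1767843
V = pitch²·Σt = 1.72²·1263377/6375 = 586.286

t(2,8)=1.473 V=586.286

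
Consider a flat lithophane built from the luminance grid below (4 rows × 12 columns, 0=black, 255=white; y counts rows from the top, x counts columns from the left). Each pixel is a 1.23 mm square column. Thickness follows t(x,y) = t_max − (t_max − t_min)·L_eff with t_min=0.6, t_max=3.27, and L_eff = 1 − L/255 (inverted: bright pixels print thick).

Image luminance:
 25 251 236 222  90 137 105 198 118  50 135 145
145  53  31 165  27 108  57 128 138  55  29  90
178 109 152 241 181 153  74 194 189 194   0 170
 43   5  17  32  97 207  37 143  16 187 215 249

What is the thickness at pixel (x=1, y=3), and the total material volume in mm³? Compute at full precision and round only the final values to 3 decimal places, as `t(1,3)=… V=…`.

t(1,3)=0.652 V=135.782

span = t_max - t_min = 3.27 - 0.6 = 2.670
L(1,3) = 5, L_eff = 1 - 5/255 = 0.980392 (inverted)
t(1,3) = 3.27 - 2.670·0.980392 = 0.652
Σt over all 4·12 pixels = 762869/8500 ≈ 89.7492941
V = pitch²·Σt = 1.23²·762869/8500 = 135.782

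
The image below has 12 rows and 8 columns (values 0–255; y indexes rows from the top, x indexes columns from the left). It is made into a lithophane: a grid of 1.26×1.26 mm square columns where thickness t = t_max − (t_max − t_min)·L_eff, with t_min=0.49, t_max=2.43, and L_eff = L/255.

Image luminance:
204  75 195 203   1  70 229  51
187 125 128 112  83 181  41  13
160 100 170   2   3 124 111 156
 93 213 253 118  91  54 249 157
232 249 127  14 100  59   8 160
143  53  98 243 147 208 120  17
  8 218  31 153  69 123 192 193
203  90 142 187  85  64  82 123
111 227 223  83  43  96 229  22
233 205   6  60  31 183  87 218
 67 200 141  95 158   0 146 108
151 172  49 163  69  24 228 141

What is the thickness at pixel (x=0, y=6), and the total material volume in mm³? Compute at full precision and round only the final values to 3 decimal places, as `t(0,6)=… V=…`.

t(0,6)=2.369 V=227.084

span = t_max - t_min = 2.43 - 0.49 = 1.940
L(0,6) = 8, L_eff = 8/255 = 0.031373
t(0,6) = 2.43 - 1.940·0.031373 = 2.369
Σt over all 12·8 pixels = 303951/2125 ≈ 143.0357647
V = pitch²·Σt = 1.26²·303951/2125 = 227.084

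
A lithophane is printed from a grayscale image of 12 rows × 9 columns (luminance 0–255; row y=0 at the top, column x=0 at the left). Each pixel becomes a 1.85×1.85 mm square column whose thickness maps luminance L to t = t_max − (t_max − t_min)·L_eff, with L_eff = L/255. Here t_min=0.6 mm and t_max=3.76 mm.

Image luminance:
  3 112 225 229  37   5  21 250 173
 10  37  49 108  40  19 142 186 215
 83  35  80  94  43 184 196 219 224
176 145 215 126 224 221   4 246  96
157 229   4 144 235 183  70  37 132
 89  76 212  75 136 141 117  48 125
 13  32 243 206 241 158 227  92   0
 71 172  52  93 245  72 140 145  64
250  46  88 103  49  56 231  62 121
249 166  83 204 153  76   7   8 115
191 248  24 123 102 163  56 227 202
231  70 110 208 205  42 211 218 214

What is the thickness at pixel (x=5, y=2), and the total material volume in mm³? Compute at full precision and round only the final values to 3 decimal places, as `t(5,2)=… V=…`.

span = t_max - t_min = 3.76 - 0.6 = 3.160
L(5,2) = 184, L_eff = 184/255 = 0.721569
t(5,2) = 3.76 - 3.160·0.721569 = 1.480
Σt over all 12·9 pixels = 99588/425 ≈ 234.3247059
V = pitch²·Σt = 1.85²·99588/425 = 801.976

t(5,2)=1.480 V=801.976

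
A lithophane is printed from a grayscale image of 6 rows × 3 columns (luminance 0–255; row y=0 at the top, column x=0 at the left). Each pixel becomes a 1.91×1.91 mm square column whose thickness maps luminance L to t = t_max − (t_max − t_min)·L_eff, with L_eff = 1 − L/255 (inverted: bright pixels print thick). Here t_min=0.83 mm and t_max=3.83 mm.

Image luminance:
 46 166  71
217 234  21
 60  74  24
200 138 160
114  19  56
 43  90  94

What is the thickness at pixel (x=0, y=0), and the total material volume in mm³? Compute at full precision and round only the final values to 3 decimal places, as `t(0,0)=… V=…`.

t(0,0)=1.371 V=132.915

span = t_max - t_min = 3.83 - 0.83 = 3.000
L(0,0) = 46, L_eff = 1 - 46/255 = 0.819608 (inverted)
t(0,0) = 3.83 - 3.000·0.819608 = 1.371
Σt over all 6·3 pixels = 30969/850 ≈ 36.4341176
V = pitch²·Σt = 1.91²·30969/850 = 132.915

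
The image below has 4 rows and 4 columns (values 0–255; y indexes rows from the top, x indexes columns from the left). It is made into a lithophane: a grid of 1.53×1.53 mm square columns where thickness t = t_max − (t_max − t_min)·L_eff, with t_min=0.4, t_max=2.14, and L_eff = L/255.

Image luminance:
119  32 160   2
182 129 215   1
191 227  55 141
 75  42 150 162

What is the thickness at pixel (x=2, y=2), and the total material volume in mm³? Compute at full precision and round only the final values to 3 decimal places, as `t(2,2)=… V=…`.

t(2,2)=1.765 V=50.075

span = t_max - t_min = 2.14 - 0.4 = 1.740
L(2,2) = 55, L_eff = 55/255 = 0.215686
t(2,2) = 2.14 - 1.740·0.215686 = 1.765
Σt over all 4·4 pixels = 90913/4250 ≈ 21.3912941
V = pitch²·Σt = 1.53²·90913/4250 = 50.075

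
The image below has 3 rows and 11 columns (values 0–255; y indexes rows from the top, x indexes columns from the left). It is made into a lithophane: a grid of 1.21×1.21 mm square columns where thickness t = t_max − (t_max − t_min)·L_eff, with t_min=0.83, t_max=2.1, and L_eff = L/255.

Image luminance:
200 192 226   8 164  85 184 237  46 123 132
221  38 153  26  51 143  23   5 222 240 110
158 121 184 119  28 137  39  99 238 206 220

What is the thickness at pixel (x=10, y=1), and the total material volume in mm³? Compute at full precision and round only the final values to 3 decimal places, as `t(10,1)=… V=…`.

t(10,1)=1.552 V=69.539

span = t_max - t_min = 2.1 - 0.83 = 1.270
L(10,1) = 110, L_eff = 110/255 = 0.431373
t(10,1) = 2.1 - 1.270·0.431373 = 1.552
Σt over all 3·11 pixels = 302786/6375 ≈ 47.4958431
V = pitch²·Σt = 1.21²·302786/6375 = 69.539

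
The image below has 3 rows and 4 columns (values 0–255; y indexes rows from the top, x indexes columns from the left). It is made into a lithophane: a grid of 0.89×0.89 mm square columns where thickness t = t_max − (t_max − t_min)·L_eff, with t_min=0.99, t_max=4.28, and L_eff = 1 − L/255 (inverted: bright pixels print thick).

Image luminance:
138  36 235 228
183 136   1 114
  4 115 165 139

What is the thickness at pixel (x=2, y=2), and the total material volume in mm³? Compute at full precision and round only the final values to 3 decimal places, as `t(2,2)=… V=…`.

t(2,2)=3.119 V=24.678

span = t_max - t_min = 4.28 - 0.99 = 3.290
L(2,2) = 165, L_eff = 1 - 165/255 = 0.352941 (inverted)
t(2,2) = 4.28 - 3.290·0.352941 = 3.119
Σt over all 3·4 pixels = 132411/4250 ≈ 31.1555294
V = pitch²·Σt = 0.89²·132411/4250 = 24.678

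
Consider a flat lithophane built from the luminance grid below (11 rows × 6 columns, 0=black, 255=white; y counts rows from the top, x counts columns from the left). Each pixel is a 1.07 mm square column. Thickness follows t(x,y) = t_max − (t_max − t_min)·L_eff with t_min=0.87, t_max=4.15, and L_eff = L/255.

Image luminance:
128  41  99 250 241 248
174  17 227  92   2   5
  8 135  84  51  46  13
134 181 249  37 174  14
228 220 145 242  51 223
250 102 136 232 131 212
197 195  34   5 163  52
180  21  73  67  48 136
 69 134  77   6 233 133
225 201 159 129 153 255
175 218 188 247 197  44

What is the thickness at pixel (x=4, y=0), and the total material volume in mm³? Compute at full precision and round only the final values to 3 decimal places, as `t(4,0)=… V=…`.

t(4,0)=1.050 V=183.464

span = t_max - t_min = 4.15 - 0.87 = 3.280
L(4,0) = 241, L_eff = 241/255 = 0.945098
t(4,0) = 4.15 - 3.280·0.945098 = 1.050
Σt over all 11·6 pixels = 2043121/12750 ≈ 160.2447843
V = pitch²·Σt = 1.07²·2043121/12750 = 183.464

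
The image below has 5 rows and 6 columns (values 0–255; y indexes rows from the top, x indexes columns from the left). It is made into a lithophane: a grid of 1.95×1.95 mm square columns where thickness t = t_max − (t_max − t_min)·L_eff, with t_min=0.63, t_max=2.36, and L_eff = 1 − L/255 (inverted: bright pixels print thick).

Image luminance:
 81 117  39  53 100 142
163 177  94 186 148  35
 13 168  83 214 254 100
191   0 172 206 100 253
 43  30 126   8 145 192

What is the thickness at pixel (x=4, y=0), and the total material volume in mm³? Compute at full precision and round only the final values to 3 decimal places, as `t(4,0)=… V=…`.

t(4,0)=1.308 V=165.589

span = t_max - t_min = 2.36 - 0.63 = 1.730
L(4,0) = 100, L_eff = 1 - 100/255 = 0.607843 (inverted)
t(4,0) = 2.36 - 1.730·0.607843 = 1.308
Σt over all 5·6 pixels = 370153/8500 ≈ 43.5474118
V = pitch²·Σt = 1.95²·370153/8500 = 165.589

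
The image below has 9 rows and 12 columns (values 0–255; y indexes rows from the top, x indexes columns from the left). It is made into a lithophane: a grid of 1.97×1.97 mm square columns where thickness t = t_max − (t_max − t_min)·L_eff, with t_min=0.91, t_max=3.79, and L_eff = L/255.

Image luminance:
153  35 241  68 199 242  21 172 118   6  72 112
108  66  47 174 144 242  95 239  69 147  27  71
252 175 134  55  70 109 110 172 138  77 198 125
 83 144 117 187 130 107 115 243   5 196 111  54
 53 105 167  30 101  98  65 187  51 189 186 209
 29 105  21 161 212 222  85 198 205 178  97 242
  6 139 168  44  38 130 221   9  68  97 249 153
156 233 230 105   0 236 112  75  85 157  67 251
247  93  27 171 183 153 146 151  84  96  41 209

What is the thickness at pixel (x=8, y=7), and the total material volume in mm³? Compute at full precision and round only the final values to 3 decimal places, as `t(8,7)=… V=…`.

span = t_max - t_min = 3.79 - 0.91 = 2.880
L(8,7) = 85, L_eff = 85/255 = 0.333333
t(8,7) = 3.79 - 2.880·0.333333 = 2.830
Σt over all 9·12 pixels = 538581/2125 ≈ 253.4498824
V = pitch²·Σt = 1.97²·538581/2125 = 983.614

t(8,7)=2.830 V=983.614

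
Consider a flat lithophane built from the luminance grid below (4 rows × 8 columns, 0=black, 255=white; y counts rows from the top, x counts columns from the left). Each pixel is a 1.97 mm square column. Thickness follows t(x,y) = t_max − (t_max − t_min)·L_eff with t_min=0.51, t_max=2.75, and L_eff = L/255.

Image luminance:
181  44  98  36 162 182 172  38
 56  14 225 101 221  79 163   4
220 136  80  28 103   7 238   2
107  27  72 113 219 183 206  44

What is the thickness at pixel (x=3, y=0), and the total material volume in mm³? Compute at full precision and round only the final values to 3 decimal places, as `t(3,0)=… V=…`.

span = t_max - t_min = 2.75 - 0.51 = 2.240
L(3,0) = 36, L_eff = 36/255 = 0.141176
t(3,0) = 2.75 - 2.240·0.141176 = 2.434
Σt over all 4·8 pixels = 120528/2125 ≈ 56.7190588
V = pitch²·Σt = 1.97²·120528/2125 = 220.121

t(3,0)=2.434 V=220.121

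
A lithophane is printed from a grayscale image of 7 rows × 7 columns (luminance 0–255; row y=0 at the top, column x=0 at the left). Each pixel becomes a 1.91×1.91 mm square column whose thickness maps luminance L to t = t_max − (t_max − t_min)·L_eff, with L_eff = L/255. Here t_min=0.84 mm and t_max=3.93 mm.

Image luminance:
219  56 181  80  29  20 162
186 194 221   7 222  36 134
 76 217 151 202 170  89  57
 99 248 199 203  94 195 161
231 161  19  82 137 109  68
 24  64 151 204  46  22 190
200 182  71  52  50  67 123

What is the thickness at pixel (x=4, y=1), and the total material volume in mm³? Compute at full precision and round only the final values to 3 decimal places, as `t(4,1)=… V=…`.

t(4,1)=1.240 V=430.159

span = t_max - t_min = 3.93 - 0.84 = 3.090
L(4,1) = 222, L_eff = 222/255 = 0.870588
t(4,1) = 3.93 - 3.090·0.870588 = 1.240
Σt over all 7·7 pixels = 501131/4250 ≈ 117.9131765
V = pitch²·Σt = 1.91²·501131/4250 = 430.159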